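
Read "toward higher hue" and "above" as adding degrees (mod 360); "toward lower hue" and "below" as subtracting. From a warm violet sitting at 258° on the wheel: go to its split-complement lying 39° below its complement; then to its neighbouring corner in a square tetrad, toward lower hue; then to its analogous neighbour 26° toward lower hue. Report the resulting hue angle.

split-comp 39° ↓ +141°: 258 + 141 = 399 → 399 − 360 = 39°
square ↓ −90°: 39 − 90 = -51 → -51 + 360 = 309°
analog 26° ↓ −26°: 309 − 26 = 283°

283°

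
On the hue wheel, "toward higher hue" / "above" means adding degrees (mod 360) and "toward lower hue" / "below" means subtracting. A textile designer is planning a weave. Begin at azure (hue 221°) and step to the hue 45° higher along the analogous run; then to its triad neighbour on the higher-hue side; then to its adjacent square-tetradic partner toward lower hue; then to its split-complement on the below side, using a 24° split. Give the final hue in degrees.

92°

+45° (analog 45° ↑): 221 + 45 = 266°
+120° (triadic ↑): 266 + 120 = 386 → 386 − 360 = 26°
−90° (square ↓): 26 − 90 = -64 → -64 + 360 = 296°
+156° (split-comp 24° ↓): 296 + 156 = 452 → 452 − 360 = 92°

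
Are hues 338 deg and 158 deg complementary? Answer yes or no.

Angular distance: |338 − 158| = 180 = 180°.
Complementary requires 180°.

yes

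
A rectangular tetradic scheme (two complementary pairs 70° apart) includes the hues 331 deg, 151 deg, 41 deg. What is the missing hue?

A rectangular tetradic uses two complementary pairs 70° apart: offsets 0°, 70°, 180°, 250°.
Among {41°, 151°, 331°}, 331° and 151° are a 180° pair.
The remaining hue 41° needs its own complement: 41 + 180 = 221°

221°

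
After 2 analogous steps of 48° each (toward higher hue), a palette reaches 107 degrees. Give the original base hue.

11°

2 steps of 48° (toward higher hue) give a net shift of +96°.
Start = end − shift: 107 − 96 = 11°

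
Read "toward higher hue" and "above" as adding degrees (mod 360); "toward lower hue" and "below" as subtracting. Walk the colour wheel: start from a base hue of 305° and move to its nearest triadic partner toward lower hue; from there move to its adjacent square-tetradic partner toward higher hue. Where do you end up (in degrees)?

275°

triadic ↓ −120°: 305 − 120 = 185°
square ↑ +90°: 185 + 90 = 275°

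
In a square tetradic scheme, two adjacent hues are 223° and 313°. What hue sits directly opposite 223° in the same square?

43°

A square tetradic scheme places four hues 90° apart; opposite corners are 180° apart.
223 + 180 = 403 → 403 − 360 = 43°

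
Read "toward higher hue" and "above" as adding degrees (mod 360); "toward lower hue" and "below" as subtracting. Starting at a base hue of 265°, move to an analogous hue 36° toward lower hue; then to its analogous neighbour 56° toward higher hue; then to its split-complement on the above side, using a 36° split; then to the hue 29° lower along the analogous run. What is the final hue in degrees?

analog 36° ↓ −36°: 265 − 36 = 229°
analog 56° ↑ +56°: 229 + 56 = 285°
split-comp 36° ↑ +216°: 285 + 216 = 501 → 501 − 360 = 141°
analog 29° ↓ −29°: 141 − 29 = 112°

112°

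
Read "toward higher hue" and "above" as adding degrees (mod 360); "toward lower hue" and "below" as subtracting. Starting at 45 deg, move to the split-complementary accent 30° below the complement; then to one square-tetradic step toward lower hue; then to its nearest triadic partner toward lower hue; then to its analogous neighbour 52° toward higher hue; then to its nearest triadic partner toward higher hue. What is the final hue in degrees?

157°

+150° (split-comp 30° ↓): 45 + 150 = 195°
−90° (square ↓): 195 − 90 = 105°
−120° (triadic ↓): 105 − 120 = -15 → -15 + 360 = 345°
+52° (analog 52° ↑): 345 + 52 = 397 → 397 − 360 = 37°
+120° (triadic ↑): 37 + 120 = 157°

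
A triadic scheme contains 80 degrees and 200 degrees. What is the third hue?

320°

A triad spaces three hues 120° apart.
The full set is {80°, 200°, 320°}.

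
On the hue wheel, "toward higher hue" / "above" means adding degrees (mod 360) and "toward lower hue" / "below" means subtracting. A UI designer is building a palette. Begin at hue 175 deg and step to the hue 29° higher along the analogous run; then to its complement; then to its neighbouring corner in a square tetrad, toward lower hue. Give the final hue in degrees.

+29° (analog 29° ↑): 175 + 29 = 204°
+180° (complement): 204 + 180 = 384 → 384 − 360 = 24°
−90° (square ↓): 24 − 90 = -66 → -66 + 360 = 294°

294°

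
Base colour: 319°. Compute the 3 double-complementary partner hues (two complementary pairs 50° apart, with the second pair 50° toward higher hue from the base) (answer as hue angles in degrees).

9°, 139°, 189°

A rectangular tetradic uses two complementary pairs 50° apart: offsets 0°, 50°, 180°, 230°.
319 + 50 = 369 → 369 − 360 = 9°
319 + 180 = 499 → 499 − 360 = 139°
319 + 230 = 549 → 549 − 360 = 189°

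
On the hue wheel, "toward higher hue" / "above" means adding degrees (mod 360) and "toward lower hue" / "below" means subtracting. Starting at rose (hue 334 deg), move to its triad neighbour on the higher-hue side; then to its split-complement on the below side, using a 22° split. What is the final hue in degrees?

252°

334 + 120 = 454 → 454 − 360 = 94°   (triadic ↑)
94 + 158 = 252°   (split-comp 22° ↓)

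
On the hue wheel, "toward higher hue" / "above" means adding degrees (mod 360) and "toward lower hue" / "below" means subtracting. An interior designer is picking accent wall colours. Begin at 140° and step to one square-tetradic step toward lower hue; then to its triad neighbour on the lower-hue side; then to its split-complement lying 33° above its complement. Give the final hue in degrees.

143°

140 − 90 = 50°   (square ↓)
50 − 120 = -70 → -70 + 360 = 290°   (triadic ↓)
290 + 213 = 503 → 503 − 360 = 143°   (split-comp 33° ↑)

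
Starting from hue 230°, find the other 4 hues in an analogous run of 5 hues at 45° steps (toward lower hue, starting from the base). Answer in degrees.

185°, 140°, 95° and 50°

Analogous hues sit every 45° along the wheel.
230 − 45 = 185°
230 − 90 = 140°
230 − 135 = 95°
230 − 180 = 50°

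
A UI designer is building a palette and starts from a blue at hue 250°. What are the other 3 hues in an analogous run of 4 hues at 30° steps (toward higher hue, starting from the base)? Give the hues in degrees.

Analogous hues sit every 30° along the wheel.
250 + 30 = 280°
250 + 60 = 310°
250 + 90 = 340°

280°, 310°, and 340°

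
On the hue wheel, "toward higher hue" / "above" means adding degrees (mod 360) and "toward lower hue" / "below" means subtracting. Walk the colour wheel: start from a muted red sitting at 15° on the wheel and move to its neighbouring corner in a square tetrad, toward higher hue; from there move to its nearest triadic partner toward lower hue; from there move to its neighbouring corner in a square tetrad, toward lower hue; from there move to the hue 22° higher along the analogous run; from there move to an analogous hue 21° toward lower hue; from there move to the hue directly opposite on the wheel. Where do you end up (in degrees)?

76°

square ↑ +90°: 15 + 90 = 105°
triadic ↓ −120°: 105 − 120 = -15 → -15 + 360 = 345°
square ↓ −90°: 345 − 90 = 255°
analog 22° ↑ +22°: 255 + 22 = 277°
analog 21° ↓ −21°: 277 − 21 = 256°
complement +180°: 256 + 180 = 436 → 436 − 360 = 76°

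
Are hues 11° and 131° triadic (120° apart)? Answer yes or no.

yes

Angular distance: |11 − 131| = 120 = 120°.
Triadic (120° apart) requires 120°.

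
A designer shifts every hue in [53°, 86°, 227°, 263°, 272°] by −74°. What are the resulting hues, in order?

339°, 12°, 153°, 189°, 198°

53 − 74 = -21 → -21 + 360 = 339°
86 − 74 = 12°
227 − 74 = 153°
263 − 74 = 189°
272 − 74 = 198°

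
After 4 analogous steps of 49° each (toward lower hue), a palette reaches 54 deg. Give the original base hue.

4 steps of 49° (toward lower hue) give a net shift of −196°.
Start = end − shift: 54 + 196 = 250°

250°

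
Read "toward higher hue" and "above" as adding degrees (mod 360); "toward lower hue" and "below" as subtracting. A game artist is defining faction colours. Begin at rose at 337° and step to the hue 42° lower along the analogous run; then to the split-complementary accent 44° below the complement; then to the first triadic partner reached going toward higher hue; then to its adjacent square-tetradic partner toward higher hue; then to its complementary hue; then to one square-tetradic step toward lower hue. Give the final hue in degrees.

−42° (analog 42° ↓): 337 − 42 = 295°
+136° (split-comp 44° ↓): 295 + 136 = 431 → 431 − 360 = 71°
+120° (triadic ↑): 71 + 120 = 191°
+90° (square ↑): 191 + 90 = 281°
+180° (complement): 281 + 180 = 461 → 461 − 360 = 101°
−90° (square ↓): 101 − 90 = 11°

11°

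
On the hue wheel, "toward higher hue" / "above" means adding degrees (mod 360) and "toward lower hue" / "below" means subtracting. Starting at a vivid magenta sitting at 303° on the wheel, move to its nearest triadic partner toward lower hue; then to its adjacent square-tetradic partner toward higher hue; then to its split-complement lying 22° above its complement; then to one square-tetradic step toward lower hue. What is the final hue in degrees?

303 − 120 = 183°   (triadic ↓)
183 + 90 = 273°   (square ↑)
273 + 202 = 475 → 475 − 360 = 115°   (split-comp 22° ↑)
115 − 90 = 25°   (square ↓)

25°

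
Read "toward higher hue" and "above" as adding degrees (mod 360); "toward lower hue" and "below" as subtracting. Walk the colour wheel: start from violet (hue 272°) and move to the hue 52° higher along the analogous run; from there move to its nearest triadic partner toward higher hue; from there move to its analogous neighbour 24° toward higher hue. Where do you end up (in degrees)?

+52° (analog 52° ↑): 272 + 52 = 324°
+120° (triadic ↑): 324 + 120 = 444 → 444 − 360 = 84°
+24° (analog 24° ↑): 84 + 24 = 108°

108°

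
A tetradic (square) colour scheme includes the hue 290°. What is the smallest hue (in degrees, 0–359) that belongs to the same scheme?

A square tetradic scheme places four hues every 90°.
The full set through 290° is {20°, 110°, 200°, 290°}.

20°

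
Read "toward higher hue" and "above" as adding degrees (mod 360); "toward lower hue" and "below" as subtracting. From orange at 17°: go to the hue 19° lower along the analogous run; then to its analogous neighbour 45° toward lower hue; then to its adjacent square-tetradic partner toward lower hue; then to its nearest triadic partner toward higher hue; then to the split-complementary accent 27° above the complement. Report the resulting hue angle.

−19° (analog 19° ↓): 17 − 19 = -2 → -2 + 360 = 358°
−45° (analog 45° ↓): 358 − 45 = 313°
−90° (square ↓): 313 − 90 = 223°
+120° (triadic ↑): 223 + 120 = 343°
+207° (split-comp 27° ↑): 343 + 207 = 550 → 550 − 360 = 190°

190°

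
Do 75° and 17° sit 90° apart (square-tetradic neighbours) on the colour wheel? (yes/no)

Angular distance: |75 − 17| = 58 = 58°.
90° apart (square-tetradic neighbours) requires 90°.

no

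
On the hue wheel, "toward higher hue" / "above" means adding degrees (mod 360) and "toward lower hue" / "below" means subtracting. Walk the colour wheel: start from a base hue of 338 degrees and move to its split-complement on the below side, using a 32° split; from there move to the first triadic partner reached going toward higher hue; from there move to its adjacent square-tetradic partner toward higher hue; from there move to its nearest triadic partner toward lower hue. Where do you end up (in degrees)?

216°

+148° (split-comp 32° ↓): 338 + 148 = 486 → 486 − 360 = 126°
+120° (triadic ↑): 126 + 120 = 246°
+90° (square ↑): 246 + 90 = 336°
−120° (triadic ↓): 336 − 120 = 216°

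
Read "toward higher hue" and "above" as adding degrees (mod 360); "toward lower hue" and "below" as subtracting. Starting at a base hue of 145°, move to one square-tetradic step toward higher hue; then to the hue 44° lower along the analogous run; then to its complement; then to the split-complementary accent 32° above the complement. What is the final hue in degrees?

223°

+90° (square ↑): 145 + 90 = 235°
−44° (analog 44° ↓): 235 − 44 = 191°
+180° (complement): 191 + 180 = 371 → 371 − 360 = 11°
+212° (split-comp 32° ↑): 11 + 212 = 223°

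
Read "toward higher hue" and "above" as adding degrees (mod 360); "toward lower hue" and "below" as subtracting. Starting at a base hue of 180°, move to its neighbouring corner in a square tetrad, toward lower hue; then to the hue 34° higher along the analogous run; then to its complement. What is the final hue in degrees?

180 − 90 = 90°   (square ↓)
90 + 34 = 124°   (analog 34° ↑)
124 + 180 = 304°   (complement)

304°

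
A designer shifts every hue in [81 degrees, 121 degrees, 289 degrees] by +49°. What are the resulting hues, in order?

130°, 170°, 338°

81 + 49 = 130°
121 + 49 = 170°
289 + 49 = 338°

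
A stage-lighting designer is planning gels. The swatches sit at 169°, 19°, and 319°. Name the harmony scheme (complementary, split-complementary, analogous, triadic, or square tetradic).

split-complementary

Sort the hues: 19°, 169°, 319°.
Successive gaps around the wheel: 150°, 150°, 60°.
Two 150° gaps and one 60° gap — a base hue opposite a pair of accents 30° either side of its complement — is the split-complementary pattern.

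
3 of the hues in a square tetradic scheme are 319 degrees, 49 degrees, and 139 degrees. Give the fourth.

A square tetradic scheme places four hues every 90°.
The full set through 49° is {49°, 139°, 229°, 319°}.
Given {49°, 139°, 319°}, the missing hue is 229°.

229°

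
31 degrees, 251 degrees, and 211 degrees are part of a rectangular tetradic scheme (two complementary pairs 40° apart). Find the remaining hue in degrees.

71°

A rectangular tetradic uses two complementary pairs 40° apart: offsets 0°, 40°, 180°, 220°.
Among {31°, 211°, 251°}, 31° and 211° are a 180° pair.
The remaining hue 251° needs its own complement: 251 + 180 = 431 → 431 − 360 = 71°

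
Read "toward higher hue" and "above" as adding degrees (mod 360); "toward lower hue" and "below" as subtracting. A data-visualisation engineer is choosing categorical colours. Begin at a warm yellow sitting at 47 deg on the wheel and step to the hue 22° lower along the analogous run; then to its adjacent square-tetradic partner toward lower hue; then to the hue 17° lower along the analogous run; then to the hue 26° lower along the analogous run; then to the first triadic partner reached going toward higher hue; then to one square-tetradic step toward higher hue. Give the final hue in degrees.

102°

47 − 22 = 25°   (analog 22° ↓)
25 − 90 = -65 → -65 + 360 = 295°   (square ↓)
295 − 17 = 278°   (analog 17° ↓)
278 − 26 = 252°   (analog 26° ↓)
252 + 120 = 372 → 372 − 360 = 12°   (triadic ↑)
12 + 90 = 102°   (square ↑)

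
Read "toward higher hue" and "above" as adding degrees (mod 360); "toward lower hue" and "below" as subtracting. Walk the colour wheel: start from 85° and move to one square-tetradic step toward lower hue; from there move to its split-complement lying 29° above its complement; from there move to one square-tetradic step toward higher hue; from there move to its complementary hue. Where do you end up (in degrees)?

−90° (square ↓): 85 − 90 = -5 → -5 + 360 = 355°
+209° (split-comp 29° ↑): 355 + 209 = 564 → 564 − 360 = 204°
+90° (square ↑): 204 + 90 = 294°
+180° (complement): 294 + 180 = 474 → 474 − 360 = 114°

114°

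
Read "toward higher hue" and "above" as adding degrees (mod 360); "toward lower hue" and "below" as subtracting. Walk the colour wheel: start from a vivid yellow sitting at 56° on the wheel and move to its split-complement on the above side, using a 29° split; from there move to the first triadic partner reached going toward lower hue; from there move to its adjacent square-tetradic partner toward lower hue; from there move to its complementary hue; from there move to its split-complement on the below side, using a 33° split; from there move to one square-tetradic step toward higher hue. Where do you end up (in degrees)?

+209° (split-comp 29° ↑): 56 + 209 = 265°
−120° (triadic ↓): 265 − 120 = 145°
−90° (square ↓): 145 − 90 = 55°
+180° (complement): 55 + 180 = 235°
+147° (split-comp 33° ↓): 235 + 147 = 382 → 382 − 360 = 22°
+90° (square ↑): 22 + 90 = 112°

112°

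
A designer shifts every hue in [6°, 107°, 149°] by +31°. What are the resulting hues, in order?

37°, 138°, 180°

6 + 31 = 37°
107 + 31 = 138°
149 + 31 = 180°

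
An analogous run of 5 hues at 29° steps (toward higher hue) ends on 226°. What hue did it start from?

4 steps of 29° (toward higher hue) give a net shift of +116°.
Start = end − shift: 226 − 116 = 110°

110°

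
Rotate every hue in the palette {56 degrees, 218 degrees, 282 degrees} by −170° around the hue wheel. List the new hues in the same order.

246°, 48°, 112°

56 − 170 = -114 → -114 + 360 = 246°
218 − 170 = 48°
282 − 170 = 112°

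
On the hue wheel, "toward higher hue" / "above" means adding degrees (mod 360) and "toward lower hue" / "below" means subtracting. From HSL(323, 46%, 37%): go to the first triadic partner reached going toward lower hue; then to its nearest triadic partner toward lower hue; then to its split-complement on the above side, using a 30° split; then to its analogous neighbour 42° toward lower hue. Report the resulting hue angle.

323 − 120 = 203°   (triadic ↓)
203 − 120 = 83°   (triadic ↓)
83 + 210 = 293°   (split-comp 30° ↑)
293 − 42 = 251°   (analog 42° ↓)

251°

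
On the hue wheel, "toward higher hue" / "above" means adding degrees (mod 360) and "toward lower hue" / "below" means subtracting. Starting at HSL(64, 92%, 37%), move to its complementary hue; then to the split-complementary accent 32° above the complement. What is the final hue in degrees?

96°

+180° (complement): 64 + 180 = 244°
+212° (split-comp 32° ↑): 244 + 212 = 456 → 456 − 360 = 96°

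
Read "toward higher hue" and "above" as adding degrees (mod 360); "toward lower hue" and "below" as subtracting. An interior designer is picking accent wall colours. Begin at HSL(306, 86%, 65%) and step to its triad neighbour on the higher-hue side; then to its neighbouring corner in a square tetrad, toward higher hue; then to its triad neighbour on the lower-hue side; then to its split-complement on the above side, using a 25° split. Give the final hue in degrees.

306 + 120 = 426 → 426 − 360 = 66°   (triadic ↑)
66 + 90 = 156°   (square ↑)
156 − 120 = 36°   (triadic ↓)
36 + 205 = 241°   (split-comp 25° ↑)

241°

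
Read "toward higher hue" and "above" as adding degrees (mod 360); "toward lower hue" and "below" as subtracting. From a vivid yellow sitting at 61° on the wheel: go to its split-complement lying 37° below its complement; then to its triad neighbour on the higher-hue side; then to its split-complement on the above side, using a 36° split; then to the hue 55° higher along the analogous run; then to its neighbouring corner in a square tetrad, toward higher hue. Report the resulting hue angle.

61 + 143 = 204°   (split-comp 37° ↓)
204 + 120 = 324°   (triadic ↑)
324 + 216 = 540 → 540 − 360 = 180°   (split-comp 36° ↑)
180 + 55 = 235°   (analog 55° ↑)
235 + 90 = 325°   (square ↑)

325°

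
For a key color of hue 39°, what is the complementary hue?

219°

The complement sits 180° across the wheel.
39 + 180 = 219°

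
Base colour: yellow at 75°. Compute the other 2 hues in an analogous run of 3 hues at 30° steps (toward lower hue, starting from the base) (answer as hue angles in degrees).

45° and 15°

Analogous hues sit every 30° along the wheel.
75 − 30 = 45°
75 − 60 = 15°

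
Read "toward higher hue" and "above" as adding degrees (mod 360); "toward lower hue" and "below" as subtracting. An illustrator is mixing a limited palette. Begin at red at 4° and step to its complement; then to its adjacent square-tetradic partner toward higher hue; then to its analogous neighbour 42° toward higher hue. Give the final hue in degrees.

4 + 180 = 184°   (complement)
184 + 90 = 274°   (square ↑)
274 + 42 = 316°   (analog 42° ↑)

316°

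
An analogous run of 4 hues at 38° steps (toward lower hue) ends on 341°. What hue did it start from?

95°

3 steps of 38° (toward lower hue) give a net shift of −114°.
Start = end − shift: 341 + 114 = 455 → 455 − 360 = 95°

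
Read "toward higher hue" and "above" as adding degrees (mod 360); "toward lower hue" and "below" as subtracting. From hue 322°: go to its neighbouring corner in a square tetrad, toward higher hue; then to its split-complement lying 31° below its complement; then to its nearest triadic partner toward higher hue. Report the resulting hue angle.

322 + 90 = 412 → 412 − 360 = 52°   (square ↑)
52 + 149 = 201°   (split-comp 31° ↓)
201 + 120 = 321°   (triadic ↑)

321°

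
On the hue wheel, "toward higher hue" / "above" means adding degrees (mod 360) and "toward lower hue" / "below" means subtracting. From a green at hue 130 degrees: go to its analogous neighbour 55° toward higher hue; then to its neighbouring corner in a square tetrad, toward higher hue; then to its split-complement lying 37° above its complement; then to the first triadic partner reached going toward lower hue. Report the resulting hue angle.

+55° (analog 55° ↑): 130 + 55 = 185°
+90° (square ↑): 185 + 90 = 275°
+217° (split-comp 37° ↑): 275 + 217 = 492 → 492 − 360 = 132°
−120° (triadic ↓): 132 − 120 = 12°

12°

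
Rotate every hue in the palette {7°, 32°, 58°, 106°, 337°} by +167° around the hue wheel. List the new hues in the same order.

174°, 199°, 225°, 273°, 144°

7 + 167 = 174°
32 + 167 = 199°
58 + 167 = 225°
106 + 167 = 273°
337 + 167 = 504 → 504 − 360 = 144°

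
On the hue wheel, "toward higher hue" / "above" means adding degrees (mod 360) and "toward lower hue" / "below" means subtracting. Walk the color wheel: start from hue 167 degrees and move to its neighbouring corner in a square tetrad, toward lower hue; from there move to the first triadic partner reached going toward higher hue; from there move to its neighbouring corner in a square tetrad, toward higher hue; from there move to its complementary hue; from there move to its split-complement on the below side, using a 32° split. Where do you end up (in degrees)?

−90° (square ↓): 167 − 90 = 77°
+120° (triadic ↑): 77 + 120 = 197°
+90° (square ↑): 197 + 90 = 287°
+180° (complement): 287 + 180 = 467 → 467 − 360 = 107°
+148° (split-comp 32° ↓): 107 + 148 = 255°

255°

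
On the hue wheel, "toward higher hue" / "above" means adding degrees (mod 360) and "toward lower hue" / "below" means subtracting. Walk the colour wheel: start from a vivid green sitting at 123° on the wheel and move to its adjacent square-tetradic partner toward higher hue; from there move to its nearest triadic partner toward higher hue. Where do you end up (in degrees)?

square ↑ +90°: 123 + 90 = 213°
triadic ↑ +120°: 213 + 120 = 333°

333°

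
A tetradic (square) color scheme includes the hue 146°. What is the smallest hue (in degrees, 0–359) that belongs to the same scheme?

56°

A square tetradic scheme places four hues every 90°.
The full set through 146° is {56°, 146°, 236°, 326°}.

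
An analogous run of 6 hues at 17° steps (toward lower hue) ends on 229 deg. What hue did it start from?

314°

5 steps of 17° (toward lower hue) give a net shift of −85°.
Start = end − shift: 229 + 85 = 314°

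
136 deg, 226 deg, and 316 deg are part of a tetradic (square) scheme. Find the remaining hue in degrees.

A square tetradic scheme places four hues every 90°.
The full set through 136° is {46°, 136°, 226°, 316°}.
Given {136°, 226°, 316°}, the missing hue is 46°.

46°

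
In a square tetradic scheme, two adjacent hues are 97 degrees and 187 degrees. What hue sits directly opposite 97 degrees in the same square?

A square tetradic scheme places four hues 90° apart; opposite corners are 180° apart.
97 + 180 = 277°

277°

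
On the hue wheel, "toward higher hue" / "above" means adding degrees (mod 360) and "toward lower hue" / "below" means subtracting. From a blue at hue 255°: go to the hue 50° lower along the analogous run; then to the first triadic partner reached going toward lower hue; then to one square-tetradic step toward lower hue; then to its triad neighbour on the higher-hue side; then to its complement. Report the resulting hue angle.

−50° (analog 50° ↓): 255 − 50 = 205°
−120° (triadic ↓): 205 − 120 = 85°
−90° (square ↓): 85 − 90 = -5 → -5 + 360 = 355°
+120° (triadic ↑): 355 + 120 = 475 → 475 − 360 = 115°
+180° (complement): 115 + 180 = 295°

295°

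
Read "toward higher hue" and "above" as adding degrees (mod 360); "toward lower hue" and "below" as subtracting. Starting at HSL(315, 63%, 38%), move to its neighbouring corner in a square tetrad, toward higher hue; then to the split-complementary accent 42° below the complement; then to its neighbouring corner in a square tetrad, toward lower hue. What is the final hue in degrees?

93°

+90° (square ↑): 315 + 90 = 405 → 405 − 360 = 45°
+138° (split-comp 42° ↓): 45 + 138 = 183°
−90° (square ↓): 183 − 90 = 93°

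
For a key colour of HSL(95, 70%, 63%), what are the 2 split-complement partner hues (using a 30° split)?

Split-complementary hues sit 30° either side of the complement.
Complement of 95°: 95 + 180 = 275°
275 − 30 = 245°
275 + 30 = 305°

245° and 305°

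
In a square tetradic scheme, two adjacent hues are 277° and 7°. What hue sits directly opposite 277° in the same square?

97°

A square tetradic scheme places four hues 90° apart; opposite corners are 180° apart.
277 + 180 = 457 → 457 − 360 = 97°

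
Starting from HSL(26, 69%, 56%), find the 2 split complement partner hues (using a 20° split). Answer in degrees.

Split-complementary hues sit 20° either side of the complement.
Complement of 26 deg: 26 + 180 = 206°
206 − 20 = 186°
206 + 20 = 226°

186° and 226°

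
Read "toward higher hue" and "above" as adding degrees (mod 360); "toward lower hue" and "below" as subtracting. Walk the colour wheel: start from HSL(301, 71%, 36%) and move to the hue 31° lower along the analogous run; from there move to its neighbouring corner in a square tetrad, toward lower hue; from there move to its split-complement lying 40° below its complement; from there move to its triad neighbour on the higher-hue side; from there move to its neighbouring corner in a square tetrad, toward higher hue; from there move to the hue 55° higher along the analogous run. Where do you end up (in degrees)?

225°

−31° (analog 31° ↓): 301 − 31 = 270°
−90° (square ↓): 270 − 90 = 180°
+140° (split-comp 40° ↓): 180 + 140 = 320°
+120° (triadic ↑): 320 + 120 = 440 → 440 − 360 = 80°
+90° (square ↑): 80 + 90 = 170°
+55° (analog 55° ↑): 170 + 55 = 225°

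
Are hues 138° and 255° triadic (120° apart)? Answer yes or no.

no

Angular distance: |138 − 255| = 117 = 117°.
Triadic (120° apart) requires 120°.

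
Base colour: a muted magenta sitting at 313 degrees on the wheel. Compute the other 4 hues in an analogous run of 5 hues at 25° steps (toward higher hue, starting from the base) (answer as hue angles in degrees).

Analogous hues sit every 25° along the wheel.
313 + 25 = 338°
313 + 50 = 363 → 363 − 360 = 3°
313 + 75 = 388 → 388 − 360 = 28°
313 + 100 = 413 → 413 − 360 = 53°

338°, 3°, 28°, and 53°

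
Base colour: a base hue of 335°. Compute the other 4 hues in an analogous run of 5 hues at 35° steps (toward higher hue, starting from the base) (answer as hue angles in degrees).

10°, 45°, 80° and 115°

335 + 35 = 370 → 370 − 360 = 10°
335 + 70 = 405 → 405 − 360 = 45°
335 + 105 = 440 → 440 − 360 = 80°
335 + 140 = 475 → 475 − 360 = 115°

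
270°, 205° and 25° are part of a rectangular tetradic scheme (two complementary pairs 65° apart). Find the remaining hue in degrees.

A rectangular tetradic uses two complementary pairs 65° apart: offsets 0°, 65°, 180°, 245°.
Among {25°, 205°, 270°}, 25° and 205° are a 180° pair.
The remaining hue 270° needs its own complement: 270 + 180 = 450 → 450 − 360 = 90°

90°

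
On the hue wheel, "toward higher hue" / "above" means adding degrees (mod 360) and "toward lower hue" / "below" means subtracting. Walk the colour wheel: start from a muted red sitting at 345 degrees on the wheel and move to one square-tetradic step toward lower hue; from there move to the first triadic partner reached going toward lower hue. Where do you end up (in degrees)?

−90° (square ↓): 345 − 90 = 255°
−120° (triadic ↓): 255 − 120 = 135°

135°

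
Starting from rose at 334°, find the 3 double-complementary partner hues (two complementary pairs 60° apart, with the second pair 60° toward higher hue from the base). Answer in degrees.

34°, 154° and 214°

A rectangular tetradic uses two complementary pairs 60° apart: offsets 0°, 60°, 180°, 240°.
334 + 60 = 394 → 394 − 360 = 34°
334 + 180 = 514 → 514 − 360 = 154°
334 + 240 = 574 → 574 − 360 = 214°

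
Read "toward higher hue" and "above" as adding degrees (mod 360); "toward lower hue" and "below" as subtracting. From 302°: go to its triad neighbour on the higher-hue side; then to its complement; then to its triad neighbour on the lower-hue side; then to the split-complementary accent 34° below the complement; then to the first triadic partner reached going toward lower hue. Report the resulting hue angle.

+120° (triadic ↑): 302 + 120 = 422 → 422 − 360 = 62°
+180° (complement): 62 + 180 = 242°
−120° (triadic ↓): 242 − 120 = 122°
+146° (split-comp 34° ↓): 122 + 146 = 268°
−120° (triadic ↓): 268 − 120 = 148°

148°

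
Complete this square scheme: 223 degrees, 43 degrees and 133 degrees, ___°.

313°

A square tetradic scheme places four hues every 90°.
The full set through 43° is {43°, 133°, 223°, 313°}.
Given {43°, 133°, 223°}, the missing hue is 313°.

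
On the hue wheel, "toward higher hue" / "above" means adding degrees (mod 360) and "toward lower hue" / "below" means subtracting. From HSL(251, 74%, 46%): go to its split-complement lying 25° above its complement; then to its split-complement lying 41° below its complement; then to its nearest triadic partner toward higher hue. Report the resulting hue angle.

355°

split-comp 25° ↑ +205°: 251 + 205 = 456 → 456 − 360 = 96°
split-comp 41° ↓ +139°: 96 + 139 = 235°
triadic ↑ +120°: 235 + 120 = 355°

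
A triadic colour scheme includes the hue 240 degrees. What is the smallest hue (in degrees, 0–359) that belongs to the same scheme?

0°

A triad places three hues 120° apart.
The full set through 240° is {0°, 120°, 240°}.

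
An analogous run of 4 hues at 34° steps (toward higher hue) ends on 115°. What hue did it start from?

13°

3 steps of 34° (toward higher hue) give a net shift of +102°.
Start = end − shift: 115 − 102 = 13°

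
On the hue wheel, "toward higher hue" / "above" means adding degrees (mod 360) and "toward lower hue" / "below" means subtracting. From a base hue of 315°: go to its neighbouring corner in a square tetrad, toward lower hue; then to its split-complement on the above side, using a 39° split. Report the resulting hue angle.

84°

−90° (square ↓): 315 − 90 = 225°
+219° (split-comp 39° ↑): 225 + 219 = 444 → 444 − 360 = 84°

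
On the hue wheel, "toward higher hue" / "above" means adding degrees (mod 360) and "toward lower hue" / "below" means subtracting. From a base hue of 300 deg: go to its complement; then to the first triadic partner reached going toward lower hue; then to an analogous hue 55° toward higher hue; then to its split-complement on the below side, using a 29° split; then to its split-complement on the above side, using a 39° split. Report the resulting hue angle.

+180° (complement): 300 + 180 = 480 → 480 − 360 = 120°
−120° (triadic ↓): 120 − 120 = 0°
+55° (analog 55° ↑): 0 + 55 = 55°
+151° (split-comp 29° ↓): 55 + 151 = 206°
+219° (split-comp 39° ↑): 206 + 219 = 425 → 425 − 360 = 65°

65°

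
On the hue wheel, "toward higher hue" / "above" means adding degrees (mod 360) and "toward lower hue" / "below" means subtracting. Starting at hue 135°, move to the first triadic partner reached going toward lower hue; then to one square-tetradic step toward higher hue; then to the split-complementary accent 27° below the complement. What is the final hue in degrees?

135 − 120 = 15°   (triadic ↓)
15 + 90 = 105°   (square ↑)
105 + 153 = 258°   (split-comp 27° ↓)

258°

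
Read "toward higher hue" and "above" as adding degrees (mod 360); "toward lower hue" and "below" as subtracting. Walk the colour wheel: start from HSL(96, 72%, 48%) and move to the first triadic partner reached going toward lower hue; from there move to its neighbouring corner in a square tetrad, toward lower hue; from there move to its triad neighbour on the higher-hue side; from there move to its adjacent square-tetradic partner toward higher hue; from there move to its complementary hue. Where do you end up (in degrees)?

−120° (triadic ↓): 96 − 120 = -24 → -24 + 360 = 336°
−90° (square ↓): 336 − 90 = 246°
+120° (triadic ↑): 246 + 120 = 366 → 366 − 360 = 6°
+90° (square ↑): 6 + 90 = 96°
+180° (complement): 96 + 180 = 276°

276°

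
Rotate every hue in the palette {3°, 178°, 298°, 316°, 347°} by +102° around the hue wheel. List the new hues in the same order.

105°, 280°, 40°, 58°, 89°

3 + 102 = 105°
178 + 102 = 280°
298 + 102 = 400 → 400 − 360 = 40°
316 + 102 = 418 → 418 − 360 = 58°
347 + 102 = 449 → 449 − 360 = 89°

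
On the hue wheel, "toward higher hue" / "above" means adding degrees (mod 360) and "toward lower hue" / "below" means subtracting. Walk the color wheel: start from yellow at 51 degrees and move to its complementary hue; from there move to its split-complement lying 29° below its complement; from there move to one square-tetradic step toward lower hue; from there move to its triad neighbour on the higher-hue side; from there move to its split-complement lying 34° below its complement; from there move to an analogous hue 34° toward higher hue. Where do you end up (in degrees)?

232°

51 + 180 = 231°   (complement)
231 + 151 = 382 → 382 − 360 = 22°   (split-comp 29° ↓)
22 − 90 = -68 → -68 + 360 = 292°   (square ↓)
292 + 120 = 412 → 412 − 360 = 52°   (triadic ↑)
52 + 146 = 198°   (split-comp 34° ↓)
198 + 34 = 232°   (analog 34° ↑)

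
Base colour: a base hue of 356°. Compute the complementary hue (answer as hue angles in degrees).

The complement sits 180° across the wheel.
356 + 180 = 536 → 536 − 360 = 176°

176°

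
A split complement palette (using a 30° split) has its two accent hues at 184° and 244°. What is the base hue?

34°

The accents sit 30° either side of the complement, so the complement is their short-arc midpoint on the wheel.
Short-arc midpoint of 184° and 244°: 214°.
Base is 180° from the complement: 214 − 180 = 34°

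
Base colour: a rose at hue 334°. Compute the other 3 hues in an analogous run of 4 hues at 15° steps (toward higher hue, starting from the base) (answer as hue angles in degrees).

349°, 4° and 19°

Analogous hues sit every 15° along the wheel.
334 + 15 = 349°
334 + 30 = 364 → 364 − 360 = 4°
334 + 45 = 379 → 379 − 360 = 19°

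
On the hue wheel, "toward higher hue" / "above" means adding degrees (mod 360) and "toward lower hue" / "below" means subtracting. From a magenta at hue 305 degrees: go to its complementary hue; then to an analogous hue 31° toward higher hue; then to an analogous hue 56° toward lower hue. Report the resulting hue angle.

100°

305 + 180 = 485 → 485 − 360 = 125°   (complement)
125 + 31 = 156°   (analog 31° ↑)
156 − 56 = 100°   (analog 56° ↓)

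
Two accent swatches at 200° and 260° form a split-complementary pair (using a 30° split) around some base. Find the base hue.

50°

The accents sit 30° either side of the complement, so the complement is their short-arc midpoint on the wheel.
Short-arc midpoint of 200° and 260°: 230°.
Base is 180° from the complement: 230 − 180 = 50°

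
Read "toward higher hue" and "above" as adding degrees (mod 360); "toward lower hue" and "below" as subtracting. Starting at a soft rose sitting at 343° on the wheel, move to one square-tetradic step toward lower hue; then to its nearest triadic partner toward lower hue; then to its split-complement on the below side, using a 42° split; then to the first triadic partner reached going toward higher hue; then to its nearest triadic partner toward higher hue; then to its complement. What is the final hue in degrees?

331°

square ↓ −90°: 343 − 90 = 253°
triadic ↓ −120°: 253 − 120 = 133°
split-comp 42° ↓ +138°: 133 + 138 = 271°
triadic ↑ +120°: 271 + 120 = 391 → 391 − 360 = 31°
triadic ↑ +120°: 31 + 120 = 151°
complement +180°: 151 + 180 = 331°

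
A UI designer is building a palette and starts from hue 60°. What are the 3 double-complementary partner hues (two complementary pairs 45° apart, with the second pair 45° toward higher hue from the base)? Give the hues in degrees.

60 + 45 = 105°
60 + 180 = 240°
60 + 225 = 285°

105°, 240°, 285°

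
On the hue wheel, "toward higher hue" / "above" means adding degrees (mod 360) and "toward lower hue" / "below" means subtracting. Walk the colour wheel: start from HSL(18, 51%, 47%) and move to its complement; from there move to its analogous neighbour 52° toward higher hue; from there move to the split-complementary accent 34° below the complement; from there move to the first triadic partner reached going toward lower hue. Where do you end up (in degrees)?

18 + 180 = 198°   (complement)
198 + 52 = 250°   (analog 52° ↑)
250 + 146 = 396 → 396 − 360 = 36°   (split-comp 34° ↓)
36 − 120 = -84 → -84 + 360 = 276°   (triadic ↓)

276°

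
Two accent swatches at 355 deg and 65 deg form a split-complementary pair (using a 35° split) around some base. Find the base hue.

210°

The accents sit 35° either side of the complement, so the complement is their short-arc midpoint on the wheel.
Short-arc midpoint of 355° and 65°: 30°.
Base is 180° from the complement: 30 − 180 = -150 → -150 + 360 = 210°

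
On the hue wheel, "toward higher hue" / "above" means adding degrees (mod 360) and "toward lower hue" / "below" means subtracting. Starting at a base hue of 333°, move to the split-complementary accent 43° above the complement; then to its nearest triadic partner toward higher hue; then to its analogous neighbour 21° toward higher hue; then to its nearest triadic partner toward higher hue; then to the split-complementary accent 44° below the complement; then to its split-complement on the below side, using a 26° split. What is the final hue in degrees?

27°

+223° (split-comp 43° ↑): 333 + 223 = 556 → 556 − 360 = 196°
+120° (triadic ↑): 196 + 120 = 316°
+21° (analog 21° ↑): 316 + 21 = 337°
+120° (triadic ↑): 337 + 120 = 457 → 457 − 360 = 97°
+136° (split-comp 44° ↓): 97 + 136 = 233°
+154° (split-comp 26° ↓): 233 + 154 = 387 → 387 − 360 = 27°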